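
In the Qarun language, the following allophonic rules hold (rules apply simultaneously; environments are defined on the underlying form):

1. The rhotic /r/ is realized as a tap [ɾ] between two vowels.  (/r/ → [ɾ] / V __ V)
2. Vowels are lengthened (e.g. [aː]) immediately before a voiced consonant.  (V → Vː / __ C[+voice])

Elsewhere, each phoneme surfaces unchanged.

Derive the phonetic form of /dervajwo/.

[deːrvaːjwo]

/e/ meets the environment for rule 2 (before a voiced consonant) → [eː].
/r/ — between /e/ and /v/; rule 1 does not apply here → [r].
/a/ (between /v/ and /j/): before a voiced consonant, so rule 2 applies → [aː].
/o/ (word-final): rule 2 targets it, but not before a voiced consonant → unchanged [o].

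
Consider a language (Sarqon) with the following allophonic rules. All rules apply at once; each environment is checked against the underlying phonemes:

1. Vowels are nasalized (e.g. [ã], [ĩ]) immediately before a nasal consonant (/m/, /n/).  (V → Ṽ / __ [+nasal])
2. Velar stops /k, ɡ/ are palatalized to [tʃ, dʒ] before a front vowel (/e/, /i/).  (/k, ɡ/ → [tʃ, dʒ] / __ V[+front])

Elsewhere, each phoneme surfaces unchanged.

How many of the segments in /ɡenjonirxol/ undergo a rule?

3

Segments that undergo a rule: /ɡ/ → [dʒ] (rule 2); /e/ → [ẽ] (rule 1); /o/ → [õ] (rule 1).
All other segments surface unchanged.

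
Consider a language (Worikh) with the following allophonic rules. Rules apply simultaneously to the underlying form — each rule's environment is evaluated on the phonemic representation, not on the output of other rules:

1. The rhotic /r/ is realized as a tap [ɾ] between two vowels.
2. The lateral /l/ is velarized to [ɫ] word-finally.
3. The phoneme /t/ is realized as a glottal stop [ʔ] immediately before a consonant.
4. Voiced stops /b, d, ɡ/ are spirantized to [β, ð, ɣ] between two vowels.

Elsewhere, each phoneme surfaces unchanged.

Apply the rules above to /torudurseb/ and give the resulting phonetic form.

[toɾuðurseb]

/t/ (word-initial): rule 3 targets it, but not immediately before a consonant → unchanged [t].
/o/ — not in any rule's target class → [o].
/r/ (between /o/ and /u/): between two vowels, so rule 1 applies → [ɾ].
/u/ — not in any rule's target class → [u].
/d/ meets the environment for rule 4 (between two vowels) → [ð].
/u/ stays [u].
/r/ — between /u/ and /s/; rule 1 does not apply here → [r].
/s/ (between /r/ and /e/): no rule targets it → [s].
/e/ — not in any rule's target class → [e].
/b/ — word-final; rule 4 does not apply here → [b].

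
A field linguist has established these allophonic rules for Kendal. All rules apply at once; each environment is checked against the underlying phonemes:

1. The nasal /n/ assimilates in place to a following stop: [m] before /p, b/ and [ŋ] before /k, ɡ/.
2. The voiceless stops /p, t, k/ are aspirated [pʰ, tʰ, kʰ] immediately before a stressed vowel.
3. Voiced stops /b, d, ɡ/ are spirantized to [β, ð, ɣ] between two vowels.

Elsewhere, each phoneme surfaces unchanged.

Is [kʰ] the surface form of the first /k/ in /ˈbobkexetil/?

/k/ (between /b/ and /e/) fails the environment for rule 2, so it stays [k].
The actual realization is [k], not [kʰ].

No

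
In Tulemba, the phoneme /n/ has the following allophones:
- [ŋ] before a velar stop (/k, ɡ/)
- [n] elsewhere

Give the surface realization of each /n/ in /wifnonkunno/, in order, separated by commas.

[n], [ŋ], [n], [n]

Occurrence 1 (position 4): no conditioning environment matches → elsewhere allophone [n].
Occurrence 2 (position 6): before a velar stop → [ŋ].
Occurrence 3 (position 9): no conditioning environment matches → elsewhere allophone [n].
Occurrence 4 (position 10): no conditioning environment matches → elsewhere allophone [n].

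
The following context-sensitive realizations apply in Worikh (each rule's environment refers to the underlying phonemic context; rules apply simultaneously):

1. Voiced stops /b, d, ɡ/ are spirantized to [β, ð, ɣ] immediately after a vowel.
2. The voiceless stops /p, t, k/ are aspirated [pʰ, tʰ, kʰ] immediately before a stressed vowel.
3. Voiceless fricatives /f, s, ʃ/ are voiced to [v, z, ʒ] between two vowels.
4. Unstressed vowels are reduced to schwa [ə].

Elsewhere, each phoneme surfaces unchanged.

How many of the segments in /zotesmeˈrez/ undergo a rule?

3

Segments that undergo a rule: /o/ → [ə] (rule 4); /e/ → [ə] (rule 4); /e/ → [ə] (rule 4).
All other segments surface unchanged.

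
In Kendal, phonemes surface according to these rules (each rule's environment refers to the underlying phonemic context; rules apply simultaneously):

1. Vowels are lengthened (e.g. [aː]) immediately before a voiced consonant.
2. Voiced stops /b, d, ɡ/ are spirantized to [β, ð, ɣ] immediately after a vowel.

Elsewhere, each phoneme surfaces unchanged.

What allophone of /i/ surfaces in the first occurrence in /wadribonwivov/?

[iː]

/i/ meets the environment for rule 1 (before a voiced consonant) → [iː].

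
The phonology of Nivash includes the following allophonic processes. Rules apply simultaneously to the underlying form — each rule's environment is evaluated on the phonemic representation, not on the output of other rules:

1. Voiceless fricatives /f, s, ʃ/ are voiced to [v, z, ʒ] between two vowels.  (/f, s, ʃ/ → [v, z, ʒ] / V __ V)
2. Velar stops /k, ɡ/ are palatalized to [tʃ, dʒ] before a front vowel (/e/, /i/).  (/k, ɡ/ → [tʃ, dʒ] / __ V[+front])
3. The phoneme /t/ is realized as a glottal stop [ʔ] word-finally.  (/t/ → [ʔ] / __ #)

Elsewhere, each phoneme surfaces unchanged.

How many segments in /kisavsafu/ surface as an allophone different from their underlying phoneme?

3

Segments that undergo a rule: /k/ → [tʃ] (rule 2); /s/ → [z] (rule 1); /f/ → [v] (rule 1).
All other segments surface unchanged.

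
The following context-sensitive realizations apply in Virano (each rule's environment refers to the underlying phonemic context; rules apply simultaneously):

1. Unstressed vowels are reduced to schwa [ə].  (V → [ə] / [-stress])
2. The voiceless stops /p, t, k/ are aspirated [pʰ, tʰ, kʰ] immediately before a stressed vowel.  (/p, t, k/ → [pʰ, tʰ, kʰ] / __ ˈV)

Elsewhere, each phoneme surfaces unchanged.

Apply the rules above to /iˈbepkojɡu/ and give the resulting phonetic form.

[əˈbepkəjɡə]

/i/ (word-initial): in an unstressed syllable, so rule 1 applies → [ə].
/b/ — not in any rule's target class → [b].
/e/ (between /b/ and /p/) is in the target of rule 1 but the environment (in an unstressed syllable) is not met → [e].
/p/ — between /e/ and /k/; rule 2 does not apply here → [p].
/k/ (between /p/ and /o/) is in the target of rule 2 but the environment (immediately before a stressed vowel) is not met → [k].
/o/ (between /k/ and /j/): in an unstressed syllable, so rule 1 applies → [ə].
/j/ stays [j].
/ɡ/ stays [ɡ].
/u/ meets the environment for rule 1 (in an unstressed syllable) → [ə].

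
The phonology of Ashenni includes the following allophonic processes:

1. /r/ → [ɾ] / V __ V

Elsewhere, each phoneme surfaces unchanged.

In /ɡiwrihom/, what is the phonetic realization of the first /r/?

/r/ (between /w/ and /i/): rule 1 targets it, but not between two vowels → unchanged [r].

[r]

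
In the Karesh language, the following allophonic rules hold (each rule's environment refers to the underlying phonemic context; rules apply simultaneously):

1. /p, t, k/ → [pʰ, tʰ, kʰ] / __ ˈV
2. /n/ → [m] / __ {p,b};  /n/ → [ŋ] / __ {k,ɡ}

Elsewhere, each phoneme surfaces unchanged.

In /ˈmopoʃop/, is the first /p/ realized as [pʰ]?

No

/p/ (between /o/ and /o/) is in the target of rule 1 but the environment (immediately before a stressed vowel) is not met → [p].
The actual realization is [p], not [pʰ].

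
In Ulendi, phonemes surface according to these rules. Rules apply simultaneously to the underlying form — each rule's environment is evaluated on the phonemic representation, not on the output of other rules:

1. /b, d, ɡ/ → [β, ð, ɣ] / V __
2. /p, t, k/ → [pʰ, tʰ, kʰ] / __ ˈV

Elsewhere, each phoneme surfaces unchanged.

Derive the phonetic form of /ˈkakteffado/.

Rule 2 applies to /k/ (word-initial: immediately before a stressed vowel) → [kʰ].
/a/ stays [a].
/k/ (between /a/ and /t/) fails the environment for rule 2, so it stays [k].
/t/ — between /k/ and /e/; rule 2 does not apply here → [t].
/e/ — not in any rule's target class → [e].
/f/ — not in any rule's target class → [f].
/f/ (between /f/ and /a/) is unaffected → [f].
/a/ (between /f/ and /d/): no rule targets it → [a].
/d/ (between /a/ and /o/): immediately after a vowel, so rule 1 applies → [ð].
/o/ stays [o].

[ˈkʰakteffaðo]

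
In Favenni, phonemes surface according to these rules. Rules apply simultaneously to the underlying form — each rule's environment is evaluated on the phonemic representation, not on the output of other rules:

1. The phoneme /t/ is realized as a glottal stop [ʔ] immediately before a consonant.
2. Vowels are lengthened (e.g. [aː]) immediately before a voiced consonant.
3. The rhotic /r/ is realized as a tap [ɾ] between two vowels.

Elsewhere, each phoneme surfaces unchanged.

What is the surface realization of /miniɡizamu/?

[miːniːɡiːzaːmu]

/i/ meets the environment for rule 2 (before a voiced consonant) → [iː].
/i/ — between /n/ and /ɡ/, before a voiced consonant — surfaces as [iː] (rule 2).
/i/ — between /ɡ/ and /z/, before a voiced consonant — surfaces as [iː] (rule 2).
Rule 2 applies to /a/ (between /z/ and /m/: before a voiced consonant) → [aː].
/u/ (word-final) is in the target of rule 2 but the environment (before a voiced consonant) is not met → [u].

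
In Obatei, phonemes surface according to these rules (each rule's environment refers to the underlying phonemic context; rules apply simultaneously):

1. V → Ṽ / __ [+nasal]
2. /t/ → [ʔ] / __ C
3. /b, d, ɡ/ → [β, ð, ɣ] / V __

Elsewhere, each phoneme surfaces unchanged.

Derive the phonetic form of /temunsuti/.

[tẽmũnsuti]

/t/ (word-initial) fails the environment for rule 2, so it stays [t].
/e/ meets the environment for rule 1 (before a nasal consonant) → [ẽ].
/m/ (between /e/ and /u/): no rule targets it → [m].
/u/ (between /m/ and /n/) occurs before a nasal consonant → [ũ] by rule 1.
/n/ (between /u/ and /s/) is unaffected → [n].
/s/ (between /n/ and /u/): no rule targets it → [s].
/u/ (between /s/ and /t/) is in the target of rule 1 but the environment (before a nasal consonant) is not met → [u].
/t/ (between /u/ and /i/): rule 2 targets it, but not immediately before a consonant → unchanged [t].
/i/ (word-final): rule 1 targets it, but not before a nasal consonant → unchanged [i].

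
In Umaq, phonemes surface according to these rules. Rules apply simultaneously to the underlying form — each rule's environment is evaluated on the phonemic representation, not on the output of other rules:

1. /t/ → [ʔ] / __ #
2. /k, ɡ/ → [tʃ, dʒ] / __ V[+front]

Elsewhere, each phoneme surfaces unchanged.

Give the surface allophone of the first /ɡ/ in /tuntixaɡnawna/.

[ɡ]

/ɡ/ — between /a/ and /n/; rule 2 does not apply here → [ɡ].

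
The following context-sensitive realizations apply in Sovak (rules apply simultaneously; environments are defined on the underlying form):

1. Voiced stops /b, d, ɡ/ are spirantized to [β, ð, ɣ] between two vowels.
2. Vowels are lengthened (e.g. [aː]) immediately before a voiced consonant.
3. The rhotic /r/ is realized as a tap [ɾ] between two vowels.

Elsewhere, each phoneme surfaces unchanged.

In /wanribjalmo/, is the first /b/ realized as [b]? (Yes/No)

/b/ (between /i/ and /j/) fails the environment for rule 1, so it stays [b].
The actual realization is [b], which matches [b].

Yes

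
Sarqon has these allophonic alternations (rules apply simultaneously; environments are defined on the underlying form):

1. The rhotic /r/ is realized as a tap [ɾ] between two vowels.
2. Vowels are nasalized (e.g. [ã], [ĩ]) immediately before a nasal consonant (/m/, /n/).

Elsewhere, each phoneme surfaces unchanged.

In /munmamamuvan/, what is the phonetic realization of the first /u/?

/u/ meets the environment for rule 2 (before a nasal consonant) → [ũ].

[ũ]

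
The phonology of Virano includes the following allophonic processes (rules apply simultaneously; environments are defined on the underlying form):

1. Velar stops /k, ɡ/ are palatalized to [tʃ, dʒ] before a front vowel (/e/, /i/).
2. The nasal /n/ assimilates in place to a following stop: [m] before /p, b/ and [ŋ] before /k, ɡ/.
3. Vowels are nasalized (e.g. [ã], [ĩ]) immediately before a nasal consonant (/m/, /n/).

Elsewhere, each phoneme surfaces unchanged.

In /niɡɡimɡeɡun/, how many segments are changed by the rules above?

Segments that undergo a rule: /ɡ/ → [dʒ] (rule 1); /i/ → [ĩ] (rule 3); /ɡ/ → [dʒ] (rule 1); /u/ → [ũ] (rule 3).
All other segments surface unchanged.

4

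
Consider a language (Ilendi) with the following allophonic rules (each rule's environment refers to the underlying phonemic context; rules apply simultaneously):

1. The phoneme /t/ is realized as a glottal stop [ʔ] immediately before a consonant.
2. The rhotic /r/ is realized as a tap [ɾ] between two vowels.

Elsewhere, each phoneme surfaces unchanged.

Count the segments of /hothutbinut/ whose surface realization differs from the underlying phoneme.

2

Segments that undergo a rule: /t/ → [ʔ] (rule 1); /t/ → [ʔ] (rule 1).
All other segments surface unchanged.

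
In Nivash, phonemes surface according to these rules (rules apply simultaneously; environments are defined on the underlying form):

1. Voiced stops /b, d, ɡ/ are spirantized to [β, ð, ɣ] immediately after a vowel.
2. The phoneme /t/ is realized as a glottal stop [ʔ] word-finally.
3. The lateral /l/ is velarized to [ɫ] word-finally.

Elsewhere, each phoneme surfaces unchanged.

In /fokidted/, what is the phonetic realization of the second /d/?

Rule 1 applies to /d/ (word-final: immediately after a vowel) → [ð].

[ð]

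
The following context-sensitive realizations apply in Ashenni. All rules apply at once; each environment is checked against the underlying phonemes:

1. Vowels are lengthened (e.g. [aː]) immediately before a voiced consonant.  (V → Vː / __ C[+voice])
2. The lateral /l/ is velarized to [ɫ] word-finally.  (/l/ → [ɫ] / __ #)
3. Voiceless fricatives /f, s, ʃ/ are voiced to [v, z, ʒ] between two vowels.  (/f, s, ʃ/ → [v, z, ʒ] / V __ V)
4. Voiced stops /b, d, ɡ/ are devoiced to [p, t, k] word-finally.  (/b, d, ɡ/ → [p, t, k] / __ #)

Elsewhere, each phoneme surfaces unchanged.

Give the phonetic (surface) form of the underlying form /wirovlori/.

[wiːroːvloːri]

/w/ stays [w].
/i/ (between /w/ and /r/): before a voiced consonant, so rule 1 applies → [iː].
/r/ — not in any rule's target class → [r].
/o/ (between /r/ and /v/): before a voiced consonant, so rule 1 applies → [oː].
/v/ — not in any rule's target class → [v].
/l/ — between /v/ and /o/; rule 2 does not apply here → [l].
/o/ (between /l/ and /r/): before a voiced consonant, so rule 1 applies → [oː].
/r/ stays [r].
/i/ (word-final) fails the environment for rule 1, so it stays [i].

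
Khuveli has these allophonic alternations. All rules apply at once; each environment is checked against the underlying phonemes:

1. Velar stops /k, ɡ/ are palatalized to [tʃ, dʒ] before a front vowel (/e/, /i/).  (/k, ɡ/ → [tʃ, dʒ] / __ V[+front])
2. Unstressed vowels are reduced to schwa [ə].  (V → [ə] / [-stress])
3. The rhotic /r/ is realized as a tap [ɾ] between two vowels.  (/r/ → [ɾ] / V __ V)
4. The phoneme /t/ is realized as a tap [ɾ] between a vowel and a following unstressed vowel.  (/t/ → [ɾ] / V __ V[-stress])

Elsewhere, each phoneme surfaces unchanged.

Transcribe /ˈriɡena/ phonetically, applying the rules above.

[ˈridʒənə]

/r/ — word-initial; rule 3 does not apply here → [r].
/i/ (between /r/ and /ɡ/) is in the target of rule 2 but the environment (in an unstressed syllable) is not met → [i].
/ɡ/ meets the environment for rule 1 (before a front vowel) → [dʒ].
/e/ (between /ɡ/ and /n/) occurs in an unstressed syllable → [ə] by rule 2.
Rule 2 applies to /a/ (word-final: in an unstressed syllable) → [ə].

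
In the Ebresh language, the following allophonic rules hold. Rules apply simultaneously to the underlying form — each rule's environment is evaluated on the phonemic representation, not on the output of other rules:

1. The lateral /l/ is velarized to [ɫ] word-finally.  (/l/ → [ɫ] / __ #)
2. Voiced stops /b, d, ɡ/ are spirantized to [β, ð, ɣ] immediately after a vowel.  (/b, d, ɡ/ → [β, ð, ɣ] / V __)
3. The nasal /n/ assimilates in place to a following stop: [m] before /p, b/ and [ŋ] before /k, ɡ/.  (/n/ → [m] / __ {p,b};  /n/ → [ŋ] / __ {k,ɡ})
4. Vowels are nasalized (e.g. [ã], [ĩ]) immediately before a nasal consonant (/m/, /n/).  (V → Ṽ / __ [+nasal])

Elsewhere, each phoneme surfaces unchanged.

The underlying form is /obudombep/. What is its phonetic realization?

[oβuðõmbep]

/o/ — word-initial; rule 4 does not apply here → [o].
/b/ (between /o/ and /u/) occurs immediately after a vowel → [β] by rule 2.
/u/ (between /b/ and /d/): rule 4 targets it, but not before a nasal consonant → unchanged [u].
/d/ (between /u/ and /o/) occurs immediately after a vowel → [ð] by rule 2.
/o/ meets the environment for rule 4 (before a nasal consonant) → [õ].
/m/ (between /o/ and /b/) is unaffected → [m].
/b/ (between /m/ and /e/) fails the environment for rule 2, so it stays [b].
/e/ (between /b/ and /p/): rule 4 targets it, but not before a nasal consonant → unchanged [e].
/p/ (word-final): no rule targets it → [p].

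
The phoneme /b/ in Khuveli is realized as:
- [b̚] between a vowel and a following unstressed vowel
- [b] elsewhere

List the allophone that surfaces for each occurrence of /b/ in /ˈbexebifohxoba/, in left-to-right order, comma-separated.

[b], [b̚], [b̚]

Occurrence 1 (position 1): no conditioning environment matches → elsewhere allophone [b].
Occurrence 2 (position 5): between a vowel and a following unstressed vowel → [b̚].
Occurrence 3 (position 12): between a vowel and a following unstressed vowel → [b̚].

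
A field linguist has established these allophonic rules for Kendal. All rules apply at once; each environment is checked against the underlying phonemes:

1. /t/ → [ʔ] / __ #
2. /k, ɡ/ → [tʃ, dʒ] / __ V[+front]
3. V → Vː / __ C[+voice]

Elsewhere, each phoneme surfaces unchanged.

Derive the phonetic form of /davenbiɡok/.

[daːveːnbiːɡok]

/d/ (word-initial) is unaffected → [d].
/a/ — between /d/ and /v/, before a voiced consonant — surfaces as [aː] (rule 3).
/v/ — not in any rule's target class → [v].
/e/ meets the environment for rule 3 (before a voiced consonant) → [eː].
/n/ stays [n].
/b/ (between /n/ and /i/): no rule targets it → [b].
/i/ meets the environment for rule 3 (before a voiced consonant) → [iː].
/ɡ/ — between /i/ and /o/; rule 2 does not apply here → [ɡ].
/o/ — between /ɡ/ and /k/; rule 3 does not apply here → [o].
/k/ (word-final) fails the environment for rule 2, so it stays [k].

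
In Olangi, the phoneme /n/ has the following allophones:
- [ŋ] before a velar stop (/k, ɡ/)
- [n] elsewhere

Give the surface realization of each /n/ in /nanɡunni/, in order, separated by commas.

Occurrence 1 (position 1): no conditioning environment matches → elsewhere allophone [n].
Occurrence 2 (position 3): before a velar stop → [ŋ].
Occurrence 3 (position 6): no conditioning environment matches → elsewhere allophone [n].
Occurrence 4 (position 7): no conditioning environment matches → elsewhere allophone [n].

[n], [ŋ], [n], [n]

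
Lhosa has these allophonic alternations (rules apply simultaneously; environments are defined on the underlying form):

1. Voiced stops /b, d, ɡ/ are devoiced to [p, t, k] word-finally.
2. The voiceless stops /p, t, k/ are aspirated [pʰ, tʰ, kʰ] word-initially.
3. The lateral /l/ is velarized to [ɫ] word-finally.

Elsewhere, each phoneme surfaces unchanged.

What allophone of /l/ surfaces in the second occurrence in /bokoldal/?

Rule 3 applies to /l/ (word-final: word-finally) → [ɫ].

[ɫ]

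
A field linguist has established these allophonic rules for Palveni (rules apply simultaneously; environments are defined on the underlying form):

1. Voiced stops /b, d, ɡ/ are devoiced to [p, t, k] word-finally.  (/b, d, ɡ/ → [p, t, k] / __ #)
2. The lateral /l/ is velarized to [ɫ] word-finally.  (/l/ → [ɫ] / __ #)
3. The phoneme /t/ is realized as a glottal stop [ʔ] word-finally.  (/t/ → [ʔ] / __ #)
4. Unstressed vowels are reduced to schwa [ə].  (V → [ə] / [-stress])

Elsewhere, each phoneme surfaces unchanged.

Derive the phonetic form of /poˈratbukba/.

[pəˈratbəkbə]

/p/ (word-initial): no rule targets it → [p].
/o/ — between /p/ and /r/, in an unstressed syllable — surfaces as [ə] (rule 4).
/r/ — not in any rule's target class → [r].
/a/ (between /r/ and /t/): rule 4 targets it, but not in an unstressed syllable → unchanged [a].
/t/ (between /a/ and /b/) fails the environment for rule 3, so it stays [t].
/b/ (between /t/ and /u/) fails the environment for rule 1, so it stays [b].
/u/ meets the environment for rule 4 (in an unstressed syllable) → [ə].
/k/ — not in any rule's target class → [k].
/b/ (between /k/ and /a/) is in the target of rule 1 but the environment (word-finally) is not met → [b].
Rule 4 applies to /a/ (word-final: in an unstressed syllable) → [ə].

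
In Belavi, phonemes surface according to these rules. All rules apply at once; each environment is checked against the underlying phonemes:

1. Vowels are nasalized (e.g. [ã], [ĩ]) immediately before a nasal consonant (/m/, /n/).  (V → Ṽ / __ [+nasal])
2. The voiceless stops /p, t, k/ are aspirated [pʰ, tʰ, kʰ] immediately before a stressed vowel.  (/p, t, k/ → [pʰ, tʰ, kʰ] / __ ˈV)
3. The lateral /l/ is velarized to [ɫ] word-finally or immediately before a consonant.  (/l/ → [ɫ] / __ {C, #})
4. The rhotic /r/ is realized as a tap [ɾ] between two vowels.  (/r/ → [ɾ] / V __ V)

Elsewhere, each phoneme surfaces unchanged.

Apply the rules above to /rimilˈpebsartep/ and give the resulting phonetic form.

[rĩmiɫˈpʰebsartep]

/r/ (word-initial) fails the environment for rule 4, so it stays [r].
/i/ — between /r/ and /m/, before a nasal consonant — surfaces as [ĩ] (rule 1).
/m/ (between /i/ and /i/) is unaffected → [m].
/i/ (between /m/ and /l/) fails the environment for rule 1, so it stays [i].
/l/ (between /i/ and /p/) occurs word-finally or immediately before a consonant → [ɫ] by rule 3.
/p/ (between /l/ and /e/) occurs immediately before a stressed vowel → [pʰ] by rule 2.
/e/ (between /p/ and /b/): rule 1 targets it, but not before a nasal consonant → unchanged [e].
/b/ stays [b].
/s/ (between /b/ and /a/): no rule targets it → [s].
/a/ (between /s/ and /r/): rule 1 targets it, but not before a nasal consonant → unchanged [a].
/r/ (between /a/ and /t/): rule 4 targets it, but not between two vowels → unchanged [r].
/t/ (between /r/ and /e/) fails the environment for rule 2, so it stays [t].
/e/ (between /t/ and /p/) fails the environment for rule 1, so it stays [e].
/p/ (word-final): rule 2 targets it, but not immediately before a stressed vowel → unchanged [p].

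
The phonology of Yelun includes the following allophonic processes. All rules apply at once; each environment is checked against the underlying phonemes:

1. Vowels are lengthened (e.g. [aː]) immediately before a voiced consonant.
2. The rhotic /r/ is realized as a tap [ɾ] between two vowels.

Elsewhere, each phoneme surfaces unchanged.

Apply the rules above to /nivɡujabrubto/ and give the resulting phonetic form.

/n/ (word-initial) is unaffected → [n].
/i/ (between /n/ and /v/) occurs before a voiced consonant → [iː] by rule 1.
/v/ — not in any rule's target class → [v].
/ɡ/ — not in any rule's target class → [ɡ].
/u/ (between /ɡ/ and /j/): before a voiced consonant, so rule 1 applies → [uː].
/j/ — not in any rule's target class → [j].
/a/ meets the environment for rule 1 (before a voiced consonant) → [aː].
/b/ (between /a/ and /r/) is unaffected → [b].
/r/ (between /b/ and /u/): rule 2 targets it, but not between two vowels → unchanged [r].
/u/ (between /r/ and /b/): before a voiced consonant, so rule 1 applies → [uː].
/b/ (between /u/ and /t/) is unaffected → [b].
/t/ (between /b/ and /o/) is unaffected → [t].
/o/ (word-final) is in the target of rule 1 but the environment (before a voiced consonant) is not met → [o].

[niːvɡuːjaːbruːbto]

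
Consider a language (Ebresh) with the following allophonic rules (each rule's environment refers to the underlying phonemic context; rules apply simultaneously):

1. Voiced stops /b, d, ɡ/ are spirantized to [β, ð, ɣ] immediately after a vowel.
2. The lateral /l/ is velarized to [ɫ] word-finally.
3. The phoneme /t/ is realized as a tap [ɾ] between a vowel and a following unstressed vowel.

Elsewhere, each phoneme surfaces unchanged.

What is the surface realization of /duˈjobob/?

[duˈjoβoβ]

/d/ (word-initial) is in the target of rule 1 but the environment (immediately after a vowel) is not met → [d].
/u/ (between /d/ and /j/) is unaffected → [u].
/j/ — not in any rule's target class → [j].
/o/ (between /j/ and /b/) is unaffected → [o].
/b/ (between /o/ and /o/) occurs immediately after a vowel → [β] by rule 1.
/o/ — not in any rule's target class → [o].
/b/ (word-final): immediately after a vowel, so rule 1 applies → [β].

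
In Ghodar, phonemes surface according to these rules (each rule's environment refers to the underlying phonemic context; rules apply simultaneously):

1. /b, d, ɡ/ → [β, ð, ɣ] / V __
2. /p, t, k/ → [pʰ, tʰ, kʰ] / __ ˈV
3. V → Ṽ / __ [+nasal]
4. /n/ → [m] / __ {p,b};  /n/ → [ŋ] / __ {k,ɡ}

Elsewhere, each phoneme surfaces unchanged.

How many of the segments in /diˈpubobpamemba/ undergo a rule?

Segments that undergo a rule: /p/ → [pʰ] (rule 2); /b/ → [β] (rule 1); /b/ → [β] (rule 1); /a/ → [ã] (rule 3); /e/ → [ẽ] (rule 3).
All other segments surface unchanged.

5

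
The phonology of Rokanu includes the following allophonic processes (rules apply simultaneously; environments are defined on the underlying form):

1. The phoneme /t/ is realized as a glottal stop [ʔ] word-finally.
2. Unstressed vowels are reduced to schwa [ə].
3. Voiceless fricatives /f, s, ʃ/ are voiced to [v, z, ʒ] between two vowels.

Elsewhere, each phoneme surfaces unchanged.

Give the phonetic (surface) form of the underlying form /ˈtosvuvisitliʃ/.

/t/ (word-initial) is in the target of rule 1 but the environment (word-finally) is not met → [t].
/o/ (between /t/ and /s/): rule 2 targets it, but not in an unstressed syllable → unchanged [o].
/s/ (between /o/ and /v/): rule 3 targets it, but not between two vowels → unchanged [s].
/u/ (between /v/ and /v/): in an unstressed syllable, so rule 2 applies → [ə].
Rule 2 applies to /i/ (between /v/ and /s/: in an unstressed syllable) → [ə].
/s/ meets the environment for rule 3 (between two vowels) → [z].
/i/ (between /s/ and /t/): in an unstressed syllable, so rule 2 applies → [ə].
/t/ — between /i/ and /l/; rule 1 does not apply here → [t].
/i/ meets the environment for rule 2 (in an unstressed syllable) → [ə].
/ʃ/ — word-final; rule 3 does not apply here → [ʃ].

[ˈtosvəvəzətləʃ]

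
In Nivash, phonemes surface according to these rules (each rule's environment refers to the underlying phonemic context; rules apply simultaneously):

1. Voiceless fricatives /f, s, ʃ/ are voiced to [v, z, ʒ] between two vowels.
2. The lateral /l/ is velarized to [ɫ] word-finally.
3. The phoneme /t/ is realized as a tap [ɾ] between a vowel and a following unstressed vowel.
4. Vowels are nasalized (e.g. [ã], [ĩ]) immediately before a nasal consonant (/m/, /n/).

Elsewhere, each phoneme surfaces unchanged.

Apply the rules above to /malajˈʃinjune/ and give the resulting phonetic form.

/m/ (word-initial): no rule targets it → [m].
/a/ — between /m/ and /l/; rule 4 does not apply here → [a].
/l/ (between /a/ and /a/) is in the target of rule 2 but the environment (word-finally) is not met → [l].
/a/ (between /l/ and /j/): rule 4 targets it, but not before a nasal consonant → unchanged [a].
/j/ stays [j].
/ʃ/ (between /j/ and /i/) is in the target of rule 1 but the environment (between two vowels) is not met → [ʃ].
/i/ meets the environment for rule 4 (before a nasal consonant) → [ĩ].
/n/ — not in any rule's target class → [n].
/j/ (between /n/ and /u/) is unaffected → [j].
/u/ (between /j/ and /n/): before a nasal consonant, so rule 4 applies → [ũ].
/n/ stays [n].
/e/ (word-final): rule 4 targets it, but not before a nasal consonant → unchanged [e].

[malajˈʃĩnjũne]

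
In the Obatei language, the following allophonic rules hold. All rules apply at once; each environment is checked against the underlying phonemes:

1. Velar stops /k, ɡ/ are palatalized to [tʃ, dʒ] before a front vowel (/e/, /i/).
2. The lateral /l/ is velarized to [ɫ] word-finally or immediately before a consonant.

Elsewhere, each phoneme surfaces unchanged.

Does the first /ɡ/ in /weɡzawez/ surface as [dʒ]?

/ɡ/ (between /e/ and /z/) is in the target of rule 1 but the environment (before a front vowel) is not met → [ɡ].
The actual realization is [ɡ], not [dʒ].

No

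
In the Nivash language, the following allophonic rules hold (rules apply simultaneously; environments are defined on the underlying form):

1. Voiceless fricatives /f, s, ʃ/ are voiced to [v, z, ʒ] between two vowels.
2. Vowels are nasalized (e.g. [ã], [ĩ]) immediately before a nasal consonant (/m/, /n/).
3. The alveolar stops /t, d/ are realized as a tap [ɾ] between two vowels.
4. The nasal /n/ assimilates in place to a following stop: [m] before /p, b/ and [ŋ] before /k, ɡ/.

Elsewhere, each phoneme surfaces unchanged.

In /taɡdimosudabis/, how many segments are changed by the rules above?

Segments that undergo a rule: /i/ → [ĩ] (rule 2); /s/ → [z] (rule 1); /d/ → [ɾ] (rule 3).
All other segments surface unchanged.

3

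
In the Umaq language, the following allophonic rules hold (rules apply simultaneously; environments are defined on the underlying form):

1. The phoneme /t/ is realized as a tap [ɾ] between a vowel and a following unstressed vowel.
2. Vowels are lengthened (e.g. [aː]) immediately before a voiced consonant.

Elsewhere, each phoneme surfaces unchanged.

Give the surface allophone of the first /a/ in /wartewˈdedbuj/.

/a/ — between /w/ and /r/, before a voiced consonant — surfaces as [aː] (rule 2).

[aː]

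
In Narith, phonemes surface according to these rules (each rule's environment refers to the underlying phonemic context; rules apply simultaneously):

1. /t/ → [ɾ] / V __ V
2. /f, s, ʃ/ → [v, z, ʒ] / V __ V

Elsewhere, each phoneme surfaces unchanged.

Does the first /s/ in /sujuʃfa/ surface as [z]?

/s/ (word-initial) fails the environment for rule 2, so it stays [s].
The actual realization is [s], not [z].

No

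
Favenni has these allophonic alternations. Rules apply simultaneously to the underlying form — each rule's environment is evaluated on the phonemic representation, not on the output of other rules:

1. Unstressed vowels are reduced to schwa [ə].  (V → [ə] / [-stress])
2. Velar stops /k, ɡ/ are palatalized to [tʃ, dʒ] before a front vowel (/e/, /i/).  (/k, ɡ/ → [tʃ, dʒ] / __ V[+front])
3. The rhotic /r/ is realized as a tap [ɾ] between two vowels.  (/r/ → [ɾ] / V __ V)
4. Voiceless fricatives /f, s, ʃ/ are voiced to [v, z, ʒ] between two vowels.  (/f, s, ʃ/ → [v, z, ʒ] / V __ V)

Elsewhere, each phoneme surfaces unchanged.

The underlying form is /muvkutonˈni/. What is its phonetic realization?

/m/ stays [m].
/u/ (between /m/ and /v/) occurs in an unstressed syllable → [ə] by rule 1.
/v/ stays [v].
/k/ — between /v/ and /u/; rule 2 does not apply here → [k].
Rule 1 applies to /u/ (between /k/ and /t/: in an unstressed syllable) → [ə].
/t/ (between /u/ and /o/): no rule targets it → [t].
/o/ meets the environment for rule 1 (in an unstressed syllable) → [ə].
/n/ — not in any rule's target class → [n].
/n/ (between /n/ and /i/): no rule targets it → [n].
/i/ (word-final) is in the target of rule 1 but the environment (in an unstressed syllable) is not met → [i].

[məvkətənˈni]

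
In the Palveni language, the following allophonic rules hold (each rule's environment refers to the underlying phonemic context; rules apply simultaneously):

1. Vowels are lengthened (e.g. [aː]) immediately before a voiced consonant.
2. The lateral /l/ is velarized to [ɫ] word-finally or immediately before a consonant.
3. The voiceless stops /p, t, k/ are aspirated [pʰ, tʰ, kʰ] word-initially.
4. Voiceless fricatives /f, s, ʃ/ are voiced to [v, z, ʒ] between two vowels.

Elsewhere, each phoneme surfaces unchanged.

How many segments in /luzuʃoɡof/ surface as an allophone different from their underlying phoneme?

Segments that undergo a rule: /u/ → [uː] (rule 1); /ʃ/ → [ʒ] (rule 4); /o/ → [oː] (rule 1).
All other segments surface unchanged.

3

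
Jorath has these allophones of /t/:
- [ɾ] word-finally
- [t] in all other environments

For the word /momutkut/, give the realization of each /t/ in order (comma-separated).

[t], [ɾ]

Occurrence 1 (position 5): no conditioning environment matches → elsewhere allophone [t].
Occurrence 2 (position 8): word-finally → [ɾ].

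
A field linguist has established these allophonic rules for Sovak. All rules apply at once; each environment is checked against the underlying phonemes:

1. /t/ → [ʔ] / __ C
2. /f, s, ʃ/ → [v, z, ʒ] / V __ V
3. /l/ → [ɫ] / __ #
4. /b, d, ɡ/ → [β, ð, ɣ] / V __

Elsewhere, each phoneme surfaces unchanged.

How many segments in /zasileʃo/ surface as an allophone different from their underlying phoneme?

Segments that undergo a rule: /s/ → [z] (rule 2); /ʃ/ → [ʒ] (rule 2).
All other segments surface unchanged.

2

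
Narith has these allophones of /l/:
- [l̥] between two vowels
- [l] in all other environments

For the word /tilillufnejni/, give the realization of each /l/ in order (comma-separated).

[l̥], [l], [l]

Occurrence 1 (position 3): between two vowels → [l̥].
Occurrence 2 (position 5): no conditioning environment matches → elsewhere allophone [l].
Occurrence 3 (position 6): no conditioning environment matches → elsewhere allophone [l].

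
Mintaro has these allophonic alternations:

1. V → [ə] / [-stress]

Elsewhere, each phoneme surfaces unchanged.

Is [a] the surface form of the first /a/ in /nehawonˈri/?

/a/ (between /h/ and /w/): in an unstressed syllable, so rule 1 applies → [ə].
The actual realization is [ə], not [a].

No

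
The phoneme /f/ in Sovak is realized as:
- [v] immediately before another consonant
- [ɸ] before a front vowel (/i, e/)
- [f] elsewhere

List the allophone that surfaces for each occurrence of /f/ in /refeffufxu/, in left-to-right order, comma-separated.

[ɸ], [v], [f], [v]

Occurrence 1 (position 3): before a front vowel (/i, e/) → [ɸ].
Occurrence 2 (position 5): immediately before another consonant → [v].
Occurrence 3 (position 6): no conditioning environment matches → elsewhere allophone [f].
Occurrence 4 (position 8): immediately before another consonant → [v].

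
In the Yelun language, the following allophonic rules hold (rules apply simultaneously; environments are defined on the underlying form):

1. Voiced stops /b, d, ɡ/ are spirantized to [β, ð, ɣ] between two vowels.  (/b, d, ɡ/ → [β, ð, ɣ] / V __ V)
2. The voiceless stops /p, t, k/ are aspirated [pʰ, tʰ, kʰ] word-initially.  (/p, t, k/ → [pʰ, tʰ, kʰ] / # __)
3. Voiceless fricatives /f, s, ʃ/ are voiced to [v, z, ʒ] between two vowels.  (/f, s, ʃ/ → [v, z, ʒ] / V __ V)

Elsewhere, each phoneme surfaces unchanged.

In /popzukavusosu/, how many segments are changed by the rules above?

Segments that undergo a rule: /p/ → [pʰ] (rule 2); /s/ → [z] (rule 3); /s/ → [z] (rule 3).
All other segments surface unchanged.

3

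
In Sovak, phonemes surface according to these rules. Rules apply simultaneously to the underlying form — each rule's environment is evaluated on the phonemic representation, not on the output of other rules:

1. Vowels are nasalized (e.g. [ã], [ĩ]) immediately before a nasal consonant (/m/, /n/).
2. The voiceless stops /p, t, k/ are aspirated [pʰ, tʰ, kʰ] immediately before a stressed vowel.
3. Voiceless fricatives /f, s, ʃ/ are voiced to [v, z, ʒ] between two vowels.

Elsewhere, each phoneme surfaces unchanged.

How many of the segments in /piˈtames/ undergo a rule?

2

Segments that undergo a rule: /t/ → [tʰ] (rule 2); /a/ → [ã] (rule 1).
All other segments surface unchanged.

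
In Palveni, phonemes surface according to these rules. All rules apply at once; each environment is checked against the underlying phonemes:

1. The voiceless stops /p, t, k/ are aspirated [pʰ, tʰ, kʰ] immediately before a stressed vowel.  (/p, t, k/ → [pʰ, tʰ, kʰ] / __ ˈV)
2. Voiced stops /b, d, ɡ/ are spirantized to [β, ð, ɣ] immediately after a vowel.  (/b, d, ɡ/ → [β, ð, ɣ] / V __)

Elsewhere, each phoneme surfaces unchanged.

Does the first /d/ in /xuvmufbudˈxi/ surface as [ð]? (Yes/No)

/d/ meets the environment for rule 2 (immediately after a vowel) → [ð].
The actual realization is [ð], which matches [ð].

Yes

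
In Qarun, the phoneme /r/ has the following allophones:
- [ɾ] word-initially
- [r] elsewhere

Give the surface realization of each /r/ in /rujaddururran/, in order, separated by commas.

[ɾ], [r], [r], [r]

Occurrence 1 (position 1): word-initially → [ɾ].
Occurrence 2 (position 8): no conditioning environment matches → elsewhere allophone [r].
Occurrence 3 (position 10): no conditioning environment matches → elsewhere allophone [r].
Occurrence 4 (position 11): no conditioning environment matches → elsewhere allophone [r].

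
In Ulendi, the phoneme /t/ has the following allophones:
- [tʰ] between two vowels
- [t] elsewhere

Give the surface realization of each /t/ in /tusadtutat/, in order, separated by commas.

[t], [t], [tʰ], [t]

Occurrence 1 (position 1): no conditioning environment matches → elsewhere allophone [t].
Occurrence 2 (position 6): no conditioning environment matches → elsewhere allophone [t].
Occurrence 3 (position 8): between two vowels → [tʰ].
Occurrence 4 (position 10): no conditioning environment matches → elsewhere allophone [t].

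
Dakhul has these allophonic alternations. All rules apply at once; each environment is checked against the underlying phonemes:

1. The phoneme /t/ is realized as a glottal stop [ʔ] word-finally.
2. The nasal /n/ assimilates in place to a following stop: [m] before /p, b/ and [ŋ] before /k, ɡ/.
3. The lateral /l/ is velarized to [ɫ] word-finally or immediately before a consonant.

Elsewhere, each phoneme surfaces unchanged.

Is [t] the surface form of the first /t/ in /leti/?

Yes

/t/ (between /e/ and /i/) fails the environment for rule 1, so it stays [t].
The actual realization is [t], which matches [t].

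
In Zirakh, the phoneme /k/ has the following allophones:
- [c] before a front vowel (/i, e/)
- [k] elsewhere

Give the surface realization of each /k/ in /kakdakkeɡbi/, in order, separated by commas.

Occurrence 1 (position 1): no conditioning environment matches → elsewhere allophone [k].
Occurrence 2 (position 3): no conditioning environment matches → elsewhere allophone [k].
Occurrence 3 (position 6): no conditioning environment matches → elsewhere allophone [k].
Occurrence 4 (position 7): before a front vowel → [c].

[k], [k], [k], [c]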